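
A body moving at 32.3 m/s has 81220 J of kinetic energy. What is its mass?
m = 2·KE/v² = 2·81220/(32.3)² = 155.7 kg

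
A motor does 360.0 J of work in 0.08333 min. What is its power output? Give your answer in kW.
Convert to SI: W = 360.0 J, t = 4.9998 s
P = W/t = 360.0/4.9998 = 72.0029 W = 0.072 kW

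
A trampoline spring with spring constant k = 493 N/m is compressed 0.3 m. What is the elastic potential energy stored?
PE = ½kx² = ½(493)(0.3)² = 22.19 J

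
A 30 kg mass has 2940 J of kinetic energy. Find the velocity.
v = √(2·KE/m) = √(2·2940/30) = 14.0 m/s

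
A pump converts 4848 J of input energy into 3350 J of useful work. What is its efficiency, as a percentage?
η = W_out/W_in = 3350/4848 = 69.1%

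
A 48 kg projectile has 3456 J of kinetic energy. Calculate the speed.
v = √(2·KE/m) = √(2·3456/48) = 12.0 m/s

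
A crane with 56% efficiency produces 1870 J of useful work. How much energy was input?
W_in = W_out/η = 1870/0.56 = 3339 J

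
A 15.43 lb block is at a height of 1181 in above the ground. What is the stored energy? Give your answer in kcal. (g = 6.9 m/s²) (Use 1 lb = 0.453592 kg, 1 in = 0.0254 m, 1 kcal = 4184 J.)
Convert to SI: m = 6.99892 kg, h = 29.9974 m
PE = mgh = (6.99892)(6.9)(29.9974) = 1448.65 J = 0.3462 kcal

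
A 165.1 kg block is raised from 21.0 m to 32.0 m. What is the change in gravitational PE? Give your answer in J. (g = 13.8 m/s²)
ΔPE = mgΔh = (165.1)(13.8)(11.0) = 25060 J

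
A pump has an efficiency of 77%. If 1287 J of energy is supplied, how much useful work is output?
W_out = η·W_in = 0.77·1287 = 990.99 J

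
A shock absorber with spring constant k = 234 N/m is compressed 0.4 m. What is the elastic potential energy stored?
PE = ½kx² = ½(234)(0.4)² = 18.72 J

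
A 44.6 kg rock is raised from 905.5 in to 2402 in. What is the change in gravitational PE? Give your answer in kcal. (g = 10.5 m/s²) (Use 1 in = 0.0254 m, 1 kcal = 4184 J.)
Convert to SI: m = 44.6 kg, Δh = 38.0111 m
ΔPE = mgΔh = (44.6)(10.5)(38.0111) = 17800.6 J = 4.254 kcal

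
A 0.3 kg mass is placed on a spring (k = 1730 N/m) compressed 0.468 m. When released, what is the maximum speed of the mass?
½kx² = ½mv² ⇒ v = x√(k/m) = (0.468)√(1730/0.3) = 35.54 m/s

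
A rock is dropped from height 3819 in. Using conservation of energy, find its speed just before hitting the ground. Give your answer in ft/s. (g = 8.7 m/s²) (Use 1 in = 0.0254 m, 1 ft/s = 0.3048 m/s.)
Convert to SI: h = 97.0026 m
mgh = ½mv² ⇒ v = √(2gh) = √(2·8.7·97.0026) = 41.0834 m/s = 134.8 ft/s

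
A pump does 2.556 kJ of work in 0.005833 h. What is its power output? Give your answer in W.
Convert to SI: W = 2556.0 J, t = 20.9988 s
P = W/t = 2556.0/20.9988 = 121.7 W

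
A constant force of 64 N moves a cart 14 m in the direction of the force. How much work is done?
W = F·d = (64)(14) = 896.0 J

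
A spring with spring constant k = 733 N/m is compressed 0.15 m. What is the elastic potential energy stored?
PE = ½kx² = ½(733)(0.15)² = 8.246 J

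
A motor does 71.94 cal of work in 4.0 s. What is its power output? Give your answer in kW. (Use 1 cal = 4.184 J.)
Convert to SI: W = 300.997 J, t = 4.0 s
P = W/t = 300.997/4.0 = 75.2492 W = 0.07525 kW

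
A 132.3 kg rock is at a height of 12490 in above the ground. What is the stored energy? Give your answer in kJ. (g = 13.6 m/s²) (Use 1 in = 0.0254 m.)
Convert to SI: m = 132.3 kg, h = 317.246 m
PE = mgh = (132.3)(13.6)(317.246) = 570814 J = 570.8 kJ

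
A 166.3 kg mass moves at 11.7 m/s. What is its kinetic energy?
KE = ½mv² = ½(166.3)(11.7)² = 11380 J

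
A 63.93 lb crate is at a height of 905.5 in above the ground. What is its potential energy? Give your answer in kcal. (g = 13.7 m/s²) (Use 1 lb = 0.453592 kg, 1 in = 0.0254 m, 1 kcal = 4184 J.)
Convert to SI: m = 28.9981 kg, h = 22.9997 m
PE = mgh = (28.9981)(13.7)(22.9997) = 9137.19 J = 2.184 kcal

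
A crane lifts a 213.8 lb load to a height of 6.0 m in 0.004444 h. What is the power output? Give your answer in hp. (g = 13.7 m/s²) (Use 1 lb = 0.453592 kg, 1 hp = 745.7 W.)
Convert to SI: m = 96.978 kg, h = 6.0 m, t = 15.9984 s
P = mgh/t = (96.978)(13.7)(6.0)/15.9984 = 498.274 W = 0.6682 hp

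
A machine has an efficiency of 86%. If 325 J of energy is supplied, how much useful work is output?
W_out = η·W_in = 0.86·325 = 279.5 J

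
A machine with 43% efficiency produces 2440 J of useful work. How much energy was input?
W_in = W_out/η = 2440/0.43 = 5674 J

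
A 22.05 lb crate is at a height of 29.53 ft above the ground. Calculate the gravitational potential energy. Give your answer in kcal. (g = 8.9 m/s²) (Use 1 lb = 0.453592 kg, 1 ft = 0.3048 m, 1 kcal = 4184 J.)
Convert to SI: m = 10.0017 kg, h = 9.00074 m
PE = mgh = (10.0017)(8.9)(9.00074) = 801.203 J = 0.1915 kcal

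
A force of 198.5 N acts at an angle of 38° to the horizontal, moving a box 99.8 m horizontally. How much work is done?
W = F·d·cosθ = (198.5)(99.8)cos(38°) = 15610 J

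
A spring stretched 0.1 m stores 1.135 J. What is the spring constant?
k = 2·PE/x² = 2·1.135/(0.1)² = 227.0 N/m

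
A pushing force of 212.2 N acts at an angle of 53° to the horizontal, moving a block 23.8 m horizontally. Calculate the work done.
W = F·d·cosθ = (212.2)(23.8)cos(53°) = 3039 J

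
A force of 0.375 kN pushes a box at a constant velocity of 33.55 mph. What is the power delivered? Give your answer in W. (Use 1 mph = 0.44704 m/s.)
Convert to SI: F = 375.0 N, v = 14.9982 m/s
P = Fv = (375.0)(14.9982) = 5624 W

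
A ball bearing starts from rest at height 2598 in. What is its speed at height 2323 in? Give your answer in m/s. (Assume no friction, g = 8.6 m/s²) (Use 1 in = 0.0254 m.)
Convert to SI: h₁−h₂ = 6.985 m
mgh₁ = mgh₂ + ½mv² ⇒ v = √(2g(h₁−h₂)) = √(2·8.6·6.985) = 10.96 m/s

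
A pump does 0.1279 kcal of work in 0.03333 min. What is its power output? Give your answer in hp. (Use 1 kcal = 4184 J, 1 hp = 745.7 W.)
Convert to SI: W = 535.134 J, t = 1.9998 s
P = W/t = 535.134/1.9998 = 267.594 W = 0.3588 hp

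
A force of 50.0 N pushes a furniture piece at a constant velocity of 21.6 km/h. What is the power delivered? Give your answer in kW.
Convert to SI: F = 50.0 N, v = 6.0 m/s
P = Fv = (50.0)(6.0) = 300.0 W = 0.3 kW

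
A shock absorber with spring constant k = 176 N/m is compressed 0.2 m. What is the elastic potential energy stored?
PE = ½kx² = ½(176)(0.2)² = 3.52 J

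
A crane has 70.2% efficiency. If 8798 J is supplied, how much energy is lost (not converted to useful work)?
W_lost = W_in(1 − η) = 8798·(1 − 0.702) = 2622 J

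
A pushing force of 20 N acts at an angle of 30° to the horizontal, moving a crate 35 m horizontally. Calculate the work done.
W = F·d·cosθ = (20)(35)cos(30°) = 606.2 J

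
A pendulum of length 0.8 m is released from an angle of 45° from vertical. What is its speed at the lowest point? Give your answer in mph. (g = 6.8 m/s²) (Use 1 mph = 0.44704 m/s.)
h = L(1 − cosθ) = 0.8(1 − cos45°) = 0.234315 m
v = √(2gh) = √(2·6.8·0.234315) = 1.78513 m/s = 3.993 mph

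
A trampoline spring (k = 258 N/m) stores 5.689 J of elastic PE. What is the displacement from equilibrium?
x = √(2·PE/k) = √(2·5.689/258) = 0.21 m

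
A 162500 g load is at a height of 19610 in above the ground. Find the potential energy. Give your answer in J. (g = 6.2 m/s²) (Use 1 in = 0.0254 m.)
Convert to SI: m = 162.5 kg, h = 498.094 m
PE = mgh = (162.5)(6.2)(498.094) = 501800 J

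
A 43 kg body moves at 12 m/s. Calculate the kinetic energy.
KE = ½mv² = ½(43)(12)² = 3096.0 J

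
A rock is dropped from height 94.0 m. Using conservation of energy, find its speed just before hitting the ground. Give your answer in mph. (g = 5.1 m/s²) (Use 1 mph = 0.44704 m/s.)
mgh = ½mv² ⇒ v = √(2gh) = √(2·5.1·94.0) = 30.9645 m/s = 69.27 mph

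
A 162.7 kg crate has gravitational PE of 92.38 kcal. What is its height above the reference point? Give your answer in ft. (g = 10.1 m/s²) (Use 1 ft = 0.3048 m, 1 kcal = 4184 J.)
Convert to SI: m = 162.7 kg, PE = 386518 J
h = PE/(mg) = 386518/(162.7·10.1) = 235.213 m = 771.7 ft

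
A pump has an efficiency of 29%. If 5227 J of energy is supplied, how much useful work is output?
W_out = η·W_in = 0.29·5227 = 1515.83 J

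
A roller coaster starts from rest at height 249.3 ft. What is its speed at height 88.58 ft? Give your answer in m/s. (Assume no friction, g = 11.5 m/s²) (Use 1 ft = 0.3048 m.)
Convert to SI: h₁−h₂ = 48.9875 m
mgh₁ = mgh₂ + ½mv² ⇒ v = √(2g(h₁−h₂)) = √(2·11.5·48.9875) = 33.57 m/s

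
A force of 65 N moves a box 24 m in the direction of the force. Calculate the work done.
W = F·d = (65)(24) = 1560 J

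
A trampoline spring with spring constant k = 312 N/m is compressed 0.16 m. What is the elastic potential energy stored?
PE = ½kx² = ½(312)(0.16)² = 3.994 J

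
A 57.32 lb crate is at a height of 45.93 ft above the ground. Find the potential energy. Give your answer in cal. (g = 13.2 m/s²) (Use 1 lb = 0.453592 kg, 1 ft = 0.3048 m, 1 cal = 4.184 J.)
Convert to SI: m = 25.9999 kg, h = 13.9995 m
PE = mgh = (25.9999)(13.2)(13.9995) = 4804.6 J = 1148 cal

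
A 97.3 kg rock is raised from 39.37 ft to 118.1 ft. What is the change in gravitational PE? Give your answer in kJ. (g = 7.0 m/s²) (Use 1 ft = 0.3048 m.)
Convert to SI: m = 97.3 kg, Δh = 23.9969 m
ΔPE = mgΔh = (97.3)(7.0)(23.9969) = 16344.3 J = 16.34 kJ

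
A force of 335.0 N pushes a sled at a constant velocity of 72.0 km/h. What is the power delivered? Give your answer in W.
Convert to SI: F = 335.0 N, v = 20.0 m/s
P = Fv = (335.0)(20.0) = 6700 W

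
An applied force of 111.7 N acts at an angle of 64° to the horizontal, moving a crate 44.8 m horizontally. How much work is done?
W = F·d·cosθ = (111.7)(44.8)cos(64°) = 2194 J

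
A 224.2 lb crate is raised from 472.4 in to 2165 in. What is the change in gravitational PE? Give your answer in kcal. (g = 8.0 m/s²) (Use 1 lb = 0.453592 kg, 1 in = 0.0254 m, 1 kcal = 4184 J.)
Convert to SI: m = 101.695 kg, Δh = 42.992 m
ΔPE = mgΔh = (101.695)(8.0)(42.992) = 34976.7 J = 8.36 kcal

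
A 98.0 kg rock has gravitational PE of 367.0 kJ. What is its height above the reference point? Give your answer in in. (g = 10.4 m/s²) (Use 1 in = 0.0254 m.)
Convert to SI: m = 98.0 kg, PE = 367000 J
h = PE/(mg) = 367000/(98.0·10.4) = 360.086 m = 14180 in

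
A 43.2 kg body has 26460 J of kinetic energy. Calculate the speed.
v = √(2·KE/m) = √(2·26460/43.2) = 35.0 m/s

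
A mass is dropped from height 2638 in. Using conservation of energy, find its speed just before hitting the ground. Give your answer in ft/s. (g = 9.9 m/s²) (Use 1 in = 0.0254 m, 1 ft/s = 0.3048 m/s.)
Convert to SI: h = 67.0052 m
mgh = ½mv² ⇒ v = √(2gh) = √(2·9.9·67.0052) = 36.4239 m/s = 119.5 ft/s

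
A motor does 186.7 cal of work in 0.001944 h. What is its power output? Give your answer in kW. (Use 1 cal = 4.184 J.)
Convert to SI: W = 781.153 J, t = 6.9984 s
P = W/t = 781.153/6.9984 = 111.619 W = 0.1116 kW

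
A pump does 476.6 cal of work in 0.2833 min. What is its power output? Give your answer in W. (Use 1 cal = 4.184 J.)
Convert to SI: W = 1994.09 J, t = 16.998 s
P = W/t = 1994.09/16.998 = 117.3 W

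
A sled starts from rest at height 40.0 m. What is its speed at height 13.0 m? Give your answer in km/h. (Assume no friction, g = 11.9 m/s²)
mgh₁ = mgh₂ + ½mv² ⇒ v = √(2g(h₁−h₂)) = √(2·11.9·27.0) = 25.3496 m/s = 91.26 km/h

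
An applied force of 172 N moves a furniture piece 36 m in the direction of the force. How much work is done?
W = F·d = (172)(36) = 6192 J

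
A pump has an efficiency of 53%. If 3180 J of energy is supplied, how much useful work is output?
W_out = η·W_in = 0.53·3180 = 1685.4 J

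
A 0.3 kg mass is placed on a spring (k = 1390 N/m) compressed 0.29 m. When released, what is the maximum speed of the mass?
½kx² = ½mv² ⇒ v = x√(k/m) = (0.29)√(1390/0.3) = 19.74 m/s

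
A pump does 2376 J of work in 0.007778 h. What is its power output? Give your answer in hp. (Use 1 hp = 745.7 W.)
Convert to SI: W = 2376.0 J, t = 28.0008 s
P = W/t = 2376.0/28.0008 = 84.8547 W = 0.1138 hp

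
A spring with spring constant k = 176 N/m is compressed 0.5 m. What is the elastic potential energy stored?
PE = ½kx² = ½(176)(0.5)² = 22.0 J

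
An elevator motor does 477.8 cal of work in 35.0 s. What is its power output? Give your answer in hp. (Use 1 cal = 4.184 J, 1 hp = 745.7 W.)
Convert to SI: W = 1999.12 J, t = 35.0 s
P = W/t = 1999.12/35.0 = 57.1176 W = 0.0766 hp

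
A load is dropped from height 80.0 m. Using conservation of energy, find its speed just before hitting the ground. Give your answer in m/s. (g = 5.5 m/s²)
mgh = ½mv² ⇒ v = √(2gh) = √(2·5.5·80.0) = 29.66 m/s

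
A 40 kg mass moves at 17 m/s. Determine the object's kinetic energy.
KE = ½mv² = ½(40)(17)² = 5780.0 J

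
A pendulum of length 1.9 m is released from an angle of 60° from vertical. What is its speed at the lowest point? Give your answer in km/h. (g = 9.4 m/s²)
h = L(1 − cosθ) = 1.9(1 − cos60°) = 0.95 m
v = √(2gh) = √(2·9.4·0.95) = 4.22611 m/s = 15.21 km/h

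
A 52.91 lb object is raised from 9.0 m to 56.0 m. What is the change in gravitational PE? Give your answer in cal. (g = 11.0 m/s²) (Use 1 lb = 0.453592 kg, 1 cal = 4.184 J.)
Convert to SI: m = 23.9996 kg, Δh = 47.0 m
ΔPE = mgΔh = (23.9996)(11.0)(47.0) = 12407.8 J = 2966 cal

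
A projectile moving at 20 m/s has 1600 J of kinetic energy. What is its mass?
m = 2·KE/v² = 2·1600/(20)² = 8.0 kg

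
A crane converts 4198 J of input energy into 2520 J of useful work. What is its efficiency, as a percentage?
η = W_out/W_in = 2520/4198 = 60.03%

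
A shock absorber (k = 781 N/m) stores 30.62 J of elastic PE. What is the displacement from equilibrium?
x = √(2·PE/k) = √(2·30.62/781) = 0.28 m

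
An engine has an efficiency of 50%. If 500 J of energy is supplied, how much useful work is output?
W_out = η·W_in = 0.5·500 = 250.0 J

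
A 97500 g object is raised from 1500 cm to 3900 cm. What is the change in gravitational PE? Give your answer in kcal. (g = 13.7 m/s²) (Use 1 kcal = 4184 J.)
Convert to SI: m = 97.5 kg, Δh = 24.0 m
ΔPE = mgΔh = (97.5)(13.7)(24.0) = 32058.0 J = 7.662 kcal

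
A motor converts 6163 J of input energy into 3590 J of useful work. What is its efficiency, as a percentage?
η = W_out/W_in = 3590/6163 = 58.25%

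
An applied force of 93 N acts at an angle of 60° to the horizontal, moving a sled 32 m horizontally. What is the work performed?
W = F·d·cosθ = (93)(32)cos(60°) = 1488 J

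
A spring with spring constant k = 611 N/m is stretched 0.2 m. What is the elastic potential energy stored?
PE = ½kx² = ½(611)(0.2)² = 12.22 J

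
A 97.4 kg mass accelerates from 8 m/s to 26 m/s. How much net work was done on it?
W = ΔKE = ½m(v₂² − v₁²) = ½(97.4)(26² − 8²) = 29804.4 J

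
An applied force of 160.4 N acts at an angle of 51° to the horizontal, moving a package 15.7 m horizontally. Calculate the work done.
W = F·d·cosθ = (160.4)(15.7)cos(51°) = 1585 J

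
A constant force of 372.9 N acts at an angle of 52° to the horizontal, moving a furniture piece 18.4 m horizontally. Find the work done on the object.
W = F·d·cosθ = (372.9)(18.4)cos(52°) = 4224 J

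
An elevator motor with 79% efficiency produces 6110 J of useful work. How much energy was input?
W_in = W_out/η = 6110/0.79 = 7734 J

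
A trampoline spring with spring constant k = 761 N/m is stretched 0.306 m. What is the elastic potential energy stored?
PE = ½kx² = ½(761)(0.306)² = 35.63 J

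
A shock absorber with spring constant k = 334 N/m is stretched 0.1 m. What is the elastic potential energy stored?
PE = ½kx² = ½(334)(0.1)² = 1.67 J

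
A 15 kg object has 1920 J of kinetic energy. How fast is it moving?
v = √(2·KE/m) = √(2·1920/15) = 16.0 m/s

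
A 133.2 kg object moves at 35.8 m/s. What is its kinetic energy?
KE = ½mv² = ½(133.2)(35.8)² = 85360 J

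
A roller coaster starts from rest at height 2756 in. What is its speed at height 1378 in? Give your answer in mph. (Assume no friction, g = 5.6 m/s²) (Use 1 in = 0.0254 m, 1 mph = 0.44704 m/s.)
Convert to SI: h₁−h₂ = 35.0012 m
mgh₁ = mgh₂ + ½mv² ⇒ v = √(2g(h₁−h₂)) = √(2·5.6·35.0012) = 19.7993 m/s = 44.29 mph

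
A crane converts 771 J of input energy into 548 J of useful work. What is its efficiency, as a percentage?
η = W_out/W_in = 548/771 = 71.08%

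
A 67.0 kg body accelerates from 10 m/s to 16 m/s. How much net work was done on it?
W = ΔKE = ½m(v₂² − v₁²) = ½(67.0)(16² − 10²) = 5226.0 J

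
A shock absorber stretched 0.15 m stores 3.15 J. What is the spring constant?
k = 2·PE/x² = 2·3.15/(0.15)² = 280.0 N/m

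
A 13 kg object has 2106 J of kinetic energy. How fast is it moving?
v = √(2·KE/m) = √(2·2106/13) = 18.0 m/s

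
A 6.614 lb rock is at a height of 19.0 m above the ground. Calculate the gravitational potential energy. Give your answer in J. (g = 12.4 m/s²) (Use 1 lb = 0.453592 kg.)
Convert to SI: m = 3.00006 kg, h = 19.0 m
PE = mgh = (3.00006)(12.4)(19.0) = 706.8 J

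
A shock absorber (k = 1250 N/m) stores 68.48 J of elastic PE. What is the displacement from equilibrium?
x = √(2·PE/k) = √(2·68.48/1250) = 0.331 m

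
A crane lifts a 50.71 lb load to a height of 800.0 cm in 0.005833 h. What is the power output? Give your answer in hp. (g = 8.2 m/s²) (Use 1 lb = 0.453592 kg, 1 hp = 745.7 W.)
Convert to SI: m = 23.0017 kg, h = 8.0 m, t = 20.9988 s
P = mgh/t = (23.0017)(8.2)(8.0)/20.9988 = 71.8569 W = 0.09636 hp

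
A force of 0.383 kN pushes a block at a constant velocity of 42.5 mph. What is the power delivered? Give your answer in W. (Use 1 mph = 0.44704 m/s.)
Convert to SI: F = 383.0 N, v = 18.9992 m/s
P = Fv = (383.0)(18.9992) = 7277 W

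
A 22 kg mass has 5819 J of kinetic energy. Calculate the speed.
v = √(2·KE/m) = √(2·5819/22) = 23.0 m/s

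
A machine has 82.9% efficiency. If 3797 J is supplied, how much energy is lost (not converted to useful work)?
W_lost = W_in(1 − η) = 3797·(1 − 0.829) = 649.3 J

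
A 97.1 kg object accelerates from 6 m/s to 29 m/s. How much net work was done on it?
W = ΔKE = ½m(v₂² − v₁²) = ½(97.1)(29² − 6²) = 39082.75 J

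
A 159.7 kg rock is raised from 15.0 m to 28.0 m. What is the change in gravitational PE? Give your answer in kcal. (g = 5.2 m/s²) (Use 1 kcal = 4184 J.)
ΔPE = mgΔh = (159.7)(5.2)(13.0) = 10795.7 J = 2.58 kcal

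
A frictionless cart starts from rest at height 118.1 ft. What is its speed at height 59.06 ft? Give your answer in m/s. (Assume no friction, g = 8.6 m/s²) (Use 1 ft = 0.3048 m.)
Convert to SI: h₁−h₂ = 17.9954 m
mgh₁ = mgh₂ + ½mv² ⇒ v = √(2g(h₁−h₂)) = √(2·8.6·17.9954) = 17.59 m/s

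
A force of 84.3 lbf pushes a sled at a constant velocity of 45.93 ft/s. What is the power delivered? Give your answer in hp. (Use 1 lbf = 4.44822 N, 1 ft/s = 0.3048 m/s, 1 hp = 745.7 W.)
Convert to SI: F = 374.985 N, v = 13.9995 m/s
P = Fv = (374.985)(13.9995) = 5249.59 W = 7.04 hp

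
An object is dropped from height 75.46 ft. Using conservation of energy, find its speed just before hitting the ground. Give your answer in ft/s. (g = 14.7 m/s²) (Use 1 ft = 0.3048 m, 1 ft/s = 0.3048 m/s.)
Convert to SI: h = 23.0002 m
mgh = ½mv² ⇒ v = √(2gh) = √(2·14.7·23.0002) = 26.004 m/s = 85.31 ft/s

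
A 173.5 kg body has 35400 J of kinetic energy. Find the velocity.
v = √(2·KE/m) = √(2·35400/173.5) = 20.2 m/s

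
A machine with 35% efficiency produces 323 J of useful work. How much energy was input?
W_in = W_out/η = 323/0.35 = 922.9 J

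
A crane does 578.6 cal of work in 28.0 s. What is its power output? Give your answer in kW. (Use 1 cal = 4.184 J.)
Convert to SI: W = 2420.86 J, t = 28.0 s
P = W/t = 2420.86/28.0 = 86.4594 W = 0.08646 kW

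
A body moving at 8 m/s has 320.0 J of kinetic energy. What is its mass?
m = 2·KE/v² = 2·320.0/(8)² = 10.0 kg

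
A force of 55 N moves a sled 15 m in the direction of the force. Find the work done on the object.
W = F·d = (55)(15) = 825.0 J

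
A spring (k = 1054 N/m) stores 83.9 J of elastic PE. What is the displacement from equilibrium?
x = √(2·PE/k) = √(2·83.9/1054) = 0.399 m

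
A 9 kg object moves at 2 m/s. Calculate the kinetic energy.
KE = ½mv² = ½(9)(2)² = 18.0 J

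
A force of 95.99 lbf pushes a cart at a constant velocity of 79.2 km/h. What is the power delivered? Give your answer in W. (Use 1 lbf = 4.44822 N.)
Convert to SI: F = 426.985 N, v = 22.0 m/s
P = Fv = (426.985)(22.0) = 9394 W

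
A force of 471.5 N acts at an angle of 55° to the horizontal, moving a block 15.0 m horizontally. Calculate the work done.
W = F·d·cosθ = (471.5)(15.0)cos(55°) = 4057 J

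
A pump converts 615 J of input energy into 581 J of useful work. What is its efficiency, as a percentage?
η = W_out/W_in = 581/615 = 94.47%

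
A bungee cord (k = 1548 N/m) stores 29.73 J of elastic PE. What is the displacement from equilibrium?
x = √(2·PE/k) = √(2·29.73/1548) = 0.196 m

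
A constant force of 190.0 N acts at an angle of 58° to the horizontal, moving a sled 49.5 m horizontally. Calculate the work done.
W = F·d·cosθ = (190.0)(49.5)cos(58°) = 4984 J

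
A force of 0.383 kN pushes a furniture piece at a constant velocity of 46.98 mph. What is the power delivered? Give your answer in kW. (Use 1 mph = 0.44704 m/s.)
Convert to SI: F = 383.0 N, v = 21.0019 m/s
P = Fv = (383.0)(21.0019) = 8043.74 W = 8.044 kW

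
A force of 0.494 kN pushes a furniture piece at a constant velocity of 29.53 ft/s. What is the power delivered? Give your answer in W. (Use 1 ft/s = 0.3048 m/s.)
Convert to SI: F = 494.0 N, v = 9.00074 m/s
P = Fv = (494.0)(9.00074) = 4446 W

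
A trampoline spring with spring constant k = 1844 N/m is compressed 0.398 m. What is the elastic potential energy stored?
PE = ½kx² = ½(1844)(0.398)² = 146.0 J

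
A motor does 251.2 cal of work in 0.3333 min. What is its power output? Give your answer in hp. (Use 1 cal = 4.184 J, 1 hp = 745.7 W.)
Convert to SI: W = 1051.02 J, t = 19.998 s
P = W/t = 1051.02/19.998 = 52.5563 W = 0.07048 hp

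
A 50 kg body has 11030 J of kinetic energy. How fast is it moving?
v = √(2·KE/m) = √(2·11030/50) = 21.0 m/s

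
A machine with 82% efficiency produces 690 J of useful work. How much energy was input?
W_in = W_out/η = 690/0.82 = 841.5 J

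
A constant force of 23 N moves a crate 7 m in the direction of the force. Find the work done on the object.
W = F·d = (23)(7) = 161.0 J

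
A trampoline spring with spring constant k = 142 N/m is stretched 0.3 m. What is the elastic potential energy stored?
PE = ½kx² = ½(142)(0.3)² = 6.39 J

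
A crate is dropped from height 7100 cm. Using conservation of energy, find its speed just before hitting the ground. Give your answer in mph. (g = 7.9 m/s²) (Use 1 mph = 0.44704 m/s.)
Convert to SI: h = 71.0 m
mgh = ½mv² ⇒ v = √(2gh) = √(2·7.9·71.0) = 33.4933 m/s = 74.92 mph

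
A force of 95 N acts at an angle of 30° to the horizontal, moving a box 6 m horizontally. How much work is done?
W = F·d·cosθ = (95)(6)cos(30°) = 493.6 J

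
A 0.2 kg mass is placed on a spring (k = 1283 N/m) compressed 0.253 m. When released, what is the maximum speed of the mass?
½kx² = ½mv² ⇒ v = x√(k/m) = (0.253)√(1283/0.2) = 20.26 m/s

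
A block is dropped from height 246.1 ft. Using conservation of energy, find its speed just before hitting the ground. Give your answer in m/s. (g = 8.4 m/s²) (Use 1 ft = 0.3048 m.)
Convert to SI: h = 75.0113 m
mgh = ½mv² ⇒ v = √(2gh) = √(2·8.4·75.0113) = 35.5 m/s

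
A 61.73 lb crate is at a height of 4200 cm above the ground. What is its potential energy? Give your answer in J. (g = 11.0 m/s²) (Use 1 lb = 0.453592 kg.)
Convert to SI: m = 28.0002 kg, h = 42.0 m
PE = mgh = (28.0002)(11.0)(42.0) = 12940 J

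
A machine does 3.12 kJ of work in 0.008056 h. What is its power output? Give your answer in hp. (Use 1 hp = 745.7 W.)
Convert to SI: W = 3120.0 J, t = 29.0016 s
P = W/t = 3120.0/29.0016 = 107.58 W = 0.1443 hp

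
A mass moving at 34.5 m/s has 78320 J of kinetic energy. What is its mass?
m = 2·KE/v² = 2·78320/(34.5)² = 131.6 kg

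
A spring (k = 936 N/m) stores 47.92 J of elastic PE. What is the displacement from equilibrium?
x = √(2·PE/k) = √(2·47.92/936) = 0.32 m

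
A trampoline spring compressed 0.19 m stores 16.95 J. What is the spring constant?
k = 2·PE/x² = 2·16.95/(0.19)² = 939.1 N/m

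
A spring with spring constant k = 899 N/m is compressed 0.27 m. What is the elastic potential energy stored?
PE = ½kx² = ½(899)(0.27)² = 32.77 J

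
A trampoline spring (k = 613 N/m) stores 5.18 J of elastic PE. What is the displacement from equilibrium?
x = √(2·PE/k) = √(2·5.18/613) = 0.13 m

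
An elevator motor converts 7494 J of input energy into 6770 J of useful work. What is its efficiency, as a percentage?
η = W_out/W_in = 6770/7494 = 90.34%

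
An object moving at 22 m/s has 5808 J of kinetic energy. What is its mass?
m = 2·KE/v² = 2·5808/(22)² = 24.0 kg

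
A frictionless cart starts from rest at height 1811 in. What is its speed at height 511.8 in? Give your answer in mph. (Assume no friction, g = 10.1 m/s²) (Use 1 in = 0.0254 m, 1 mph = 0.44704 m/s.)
Convert to SI: h₁−h₂ = 32.9997 m
mgh₁ = mgh₂ + ½mv² ⇒ v = √(2g(h₁−h₂)) = √(2·10.1·32.9997) = 25.8185 m/s = 57.75 mph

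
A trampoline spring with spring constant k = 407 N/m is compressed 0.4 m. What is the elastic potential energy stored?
PE = ½kx² = ½(407)(0.4)² = 32.56 J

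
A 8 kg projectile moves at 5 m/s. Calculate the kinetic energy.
KE = ½mv² = ½(8)(5)² = 100.0 J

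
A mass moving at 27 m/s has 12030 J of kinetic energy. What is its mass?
m = 2·KE/v² = 2·12030/(27)² = 33.0 kg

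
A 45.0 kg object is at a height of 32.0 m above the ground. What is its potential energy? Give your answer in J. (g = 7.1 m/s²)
PE = mgh = (45.0)(7.1)(32.0) = 10220 J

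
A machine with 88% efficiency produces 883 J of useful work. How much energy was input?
W_in = W_out/η = 883/0.88 = 1003 J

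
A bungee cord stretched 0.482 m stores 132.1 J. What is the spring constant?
k = 2·PE/x² = 2·132.1/(0.482)² = 1137 N/m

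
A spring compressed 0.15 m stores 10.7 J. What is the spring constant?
k = 2·PE/x² = 2·10.7/(0.15)² = 951.1 N/m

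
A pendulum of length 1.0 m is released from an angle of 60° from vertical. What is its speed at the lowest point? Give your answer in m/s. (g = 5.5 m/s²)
h = L(1 − cosθ) = 1.0(1 − cos60°) = 0.5 m
v = √(2gh) = √(2·5.5·0.5) = 2.345 m/s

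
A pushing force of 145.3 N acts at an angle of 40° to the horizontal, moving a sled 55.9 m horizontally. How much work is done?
W = F·d·cosθ = (145.3)(55.9)cos(40°) = 6222 J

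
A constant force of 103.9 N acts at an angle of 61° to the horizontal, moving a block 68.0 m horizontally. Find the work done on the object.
W = F·d·cosθ = (103.9)(68.0)cos(61°) = 3425 J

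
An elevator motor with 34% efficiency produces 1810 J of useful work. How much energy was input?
W_in = W_out/η = 1810/0.34 = 5324 J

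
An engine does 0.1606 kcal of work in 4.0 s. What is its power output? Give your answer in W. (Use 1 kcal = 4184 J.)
Convert to SI: W = 671.95 J, t = 4.0 s
P = W/t = 671.95/4.0 = 168.0 W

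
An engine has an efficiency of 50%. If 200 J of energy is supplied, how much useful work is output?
W_out = η·W_in = 0.5·200 = 100.0 J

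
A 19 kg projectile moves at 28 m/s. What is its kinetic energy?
KE = ½mv² = ½(19)(28)² = 7448.0 J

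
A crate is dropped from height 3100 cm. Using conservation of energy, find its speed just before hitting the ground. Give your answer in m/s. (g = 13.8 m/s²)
Convert to SI: h = 31.0 m
mgh = ½mv² ⇒ v = √(2gh) = √(2·13.8·31.0) = 29.25 m/s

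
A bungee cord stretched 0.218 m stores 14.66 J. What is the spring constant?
k = 2·PE/x² = 2·14.66/(0.218)² = 617.0 N/m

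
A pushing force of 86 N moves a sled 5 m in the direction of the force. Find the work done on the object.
W = F·d = (86)(5) = 430.0 J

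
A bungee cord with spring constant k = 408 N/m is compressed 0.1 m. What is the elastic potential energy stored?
PE = ½kx² = ½(408)(0.1)² = 2.04 J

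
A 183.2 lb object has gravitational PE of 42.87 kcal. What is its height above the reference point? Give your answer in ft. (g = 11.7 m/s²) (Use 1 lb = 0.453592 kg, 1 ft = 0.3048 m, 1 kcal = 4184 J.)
Convert to SI: m = 83.0981 kg, PE = 179368 J
h = PE/(mg) = 179368/(83.0981·11.7) = 184.488 m = 605.3 ft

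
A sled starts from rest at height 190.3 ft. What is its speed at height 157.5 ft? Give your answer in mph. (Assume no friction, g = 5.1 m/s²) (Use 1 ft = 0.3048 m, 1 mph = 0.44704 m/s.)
Convert to SI: h₁−h₂ = 9.99744 m
mgh₁ = mgh₂ + ½mv² ⇒ v = √(2g(h₁−h₂)) = √(2·5.1·9.99744) = 10.0982 m/s = 22.59 mph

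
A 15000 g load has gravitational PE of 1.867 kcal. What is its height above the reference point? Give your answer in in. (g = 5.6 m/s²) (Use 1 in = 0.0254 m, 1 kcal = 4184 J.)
Convert to SI: m = 15.0 kg, PE = 7811.53 J
h = PE/(mg) = 7811.53/(15.0·5.6) = 92.9944 m = 3661 in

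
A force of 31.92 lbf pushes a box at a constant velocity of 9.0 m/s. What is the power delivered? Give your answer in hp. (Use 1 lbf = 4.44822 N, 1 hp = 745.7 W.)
Convert to SI: F = 141.987 N, v = 9.0 m/s
P = Fv = (141.987)(9.0) = 1277.88 W = 1.714 hp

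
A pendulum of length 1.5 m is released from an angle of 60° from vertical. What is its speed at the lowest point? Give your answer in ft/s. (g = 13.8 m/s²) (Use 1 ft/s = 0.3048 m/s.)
h = L(1 − cosθ) = 1.5(1 − cos60°) = 0.75 m
v = √(2gh) = √(2·13.8·0.75) = 4.54973 m/s = 14.93 ft/s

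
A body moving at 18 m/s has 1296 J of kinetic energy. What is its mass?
m = 2·KE/v² = 2·1296/(18)² = 8.0 kg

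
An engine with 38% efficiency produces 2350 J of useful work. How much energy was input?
W_in = W_out/η = 2350/0.38 = 6184 J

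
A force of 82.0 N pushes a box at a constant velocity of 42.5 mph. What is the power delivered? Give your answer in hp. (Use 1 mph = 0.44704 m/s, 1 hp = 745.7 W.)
Convert to SI: F = 82.0 N, v = 18.9992 m/s
P = Fv = (82.0)(18.9992) = 1557.93 W = 2.089 hp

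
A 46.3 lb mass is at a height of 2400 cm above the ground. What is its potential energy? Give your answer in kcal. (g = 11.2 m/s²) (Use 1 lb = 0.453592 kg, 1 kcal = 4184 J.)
Convert to SI: m = 21.0013 kg, h = 24.0 m
PE = mgh = (21.0013)(11.2)(24.0) = 5645.15 J = 1.349 kcal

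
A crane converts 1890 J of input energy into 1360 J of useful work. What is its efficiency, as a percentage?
η = W_out/W_in = 1360/1890 = 71.96%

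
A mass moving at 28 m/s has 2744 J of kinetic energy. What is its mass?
m = 2·KE/v² = 2·2744/(28)² = 7.0 kg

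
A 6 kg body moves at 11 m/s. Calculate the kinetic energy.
KE = ½mv² = ½(6)(11)² = 363.0 J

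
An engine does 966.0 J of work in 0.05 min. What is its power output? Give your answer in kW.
Convert to SI: W = 966.0 J, t = 3.0 s
P = W/t = 966.0/3.0 = 322.0 W = 0.322 kW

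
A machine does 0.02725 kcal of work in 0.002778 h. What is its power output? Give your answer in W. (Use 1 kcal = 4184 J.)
Convert to SI: W = 114.014 J, t = 10.0008 s
P = W/t = 114.014/10.0008 = 11.4 W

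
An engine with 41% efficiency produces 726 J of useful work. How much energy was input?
W_in = W_out/η = 726/0.41 = 1771 J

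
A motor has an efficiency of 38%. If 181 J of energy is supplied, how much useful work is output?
W_out = η·W_in = 0.38·181 = 68.78 J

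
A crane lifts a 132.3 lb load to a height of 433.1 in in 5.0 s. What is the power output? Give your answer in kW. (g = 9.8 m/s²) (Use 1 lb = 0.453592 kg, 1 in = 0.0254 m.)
Convert to SI: m = 60.0102 kg, h = 11.0007 m, t = 5.0 s
P = mgh/t = (60.0102)(9.8)(11.0007)/5.0 = 1293.91 W = 1.294 kW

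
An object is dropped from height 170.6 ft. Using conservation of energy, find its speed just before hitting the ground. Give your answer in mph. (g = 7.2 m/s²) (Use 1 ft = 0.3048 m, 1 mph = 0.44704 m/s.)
Convert to SI: h = 51.9989 m
mgh = ½mv² ⇒ v = √(2gh) = √(2·7.2·51.9989) = 27.3639 m/s = 61.21 mph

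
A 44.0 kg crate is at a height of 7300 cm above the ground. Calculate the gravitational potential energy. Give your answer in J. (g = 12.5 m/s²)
Convert to SI: m = 44.0 kg, h = 73.0 m
PE = mgh = (44.0)(12.5)(73.0) = 40150 J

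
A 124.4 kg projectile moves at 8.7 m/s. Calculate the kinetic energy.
KE = ½mv² = ½(124.4)(8.7)² = 4708 J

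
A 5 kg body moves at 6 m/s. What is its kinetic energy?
KE = ½mv² = ½(5)(6)² = 90.0 J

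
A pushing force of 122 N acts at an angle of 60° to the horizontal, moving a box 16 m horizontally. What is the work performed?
W = F·d·cosθ = (122)(16)cos(60°) = 976.0 J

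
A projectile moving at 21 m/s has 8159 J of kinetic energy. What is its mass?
m = 2·KE/v² = 2·8159/(21)² = 37.0 kg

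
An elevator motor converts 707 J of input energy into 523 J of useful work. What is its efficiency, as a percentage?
η = W_out/W_in = 523/707 = 73.97%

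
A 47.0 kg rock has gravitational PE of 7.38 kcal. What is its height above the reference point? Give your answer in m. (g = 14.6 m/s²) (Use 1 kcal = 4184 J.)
Convert to SI: m = 47.0 kg, PE = 30877.9 J
h = PE/(mg) = 30877.9/(47.0·14.6) = 45.0 m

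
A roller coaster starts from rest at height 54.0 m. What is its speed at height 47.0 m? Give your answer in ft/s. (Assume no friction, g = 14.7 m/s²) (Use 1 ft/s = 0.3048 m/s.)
mgh₁ = mgh₂ + ½mv² ⇒ v = √(2g(h₁−h₂)) = √(2·14.7·7.0) = 14.3457 m/s = 47.07 ft/s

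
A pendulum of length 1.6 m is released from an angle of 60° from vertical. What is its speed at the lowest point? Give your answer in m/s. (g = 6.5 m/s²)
h = L(1 − cosθ) = 1.6(1 − cos60°) = 0.8 m
v = √(2gh) = √(2·6.5·0.8) = 3.225 m/s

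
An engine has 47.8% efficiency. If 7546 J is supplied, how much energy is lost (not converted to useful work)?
W_lost = W_in(1 − η) = 7546·(1 − 0.478) = 3939 J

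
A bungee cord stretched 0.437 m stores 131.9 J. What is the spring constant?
k = 2·PE/x² = 2·131.9/(0.437)² = 1381 N/m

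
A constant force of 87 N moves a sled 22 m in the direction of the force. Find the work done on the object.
W = F·d = (87)(22) = 1914 J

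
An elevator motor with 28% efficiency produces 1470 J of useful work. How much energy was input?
W_in = W_out/η = 1470/0.28 = 5250 J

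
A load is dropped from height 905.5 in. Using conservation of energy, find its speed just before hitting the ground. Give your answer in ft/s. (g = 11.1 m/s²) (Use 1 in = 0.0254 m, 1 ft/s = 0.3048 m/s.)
Convert to SI: h = 22.9997 m
mgh = ½mv² ⇒ v = √(2gh) = √(2·11.1·22.9997) = 22.5963 m/s = 74.13 ft/s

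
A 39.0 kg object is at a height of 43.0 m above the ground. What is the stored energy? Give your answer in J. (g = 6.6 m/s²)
PE = mgh = (39.0)(6.6)(43.0) = 11070 J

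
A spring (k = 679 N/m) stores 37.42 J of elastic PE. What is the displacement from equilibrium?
x = √(2·PE/k) = √(2·37.42/679) = 0.332 m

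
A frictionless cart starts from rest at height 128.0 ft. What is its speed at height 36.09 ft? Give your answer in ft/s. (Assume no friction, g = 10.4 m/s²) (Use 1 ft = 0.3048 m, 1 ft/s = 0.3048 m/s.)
Convert to SI: h₁−h₂ = 28.0142 m
mgh₁ = mgh₂ + ½mv² ⇒ v = √(2g(h₁−h₂)) = √(2·10.4·28.0142) = 24.1391 m/s = 79.2 ft/s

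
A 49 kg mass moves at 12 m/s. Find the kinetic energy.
KE = ½mv² = ½(49)(12)² = 3528.0 J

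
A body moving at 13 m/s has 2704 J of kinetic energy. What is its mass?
m = 2·KE/v² = 2·2704/(13)² = 32.0 kg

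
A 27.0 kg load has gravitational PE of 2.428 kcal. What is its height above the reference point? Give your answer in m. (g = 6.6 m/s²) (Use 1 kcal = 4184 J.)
Convert to SI: m = 27.0 kg, PE = 10158.8 J
h = PE/(mg) = 10158.8/(27.0·6.6) = 57.01 m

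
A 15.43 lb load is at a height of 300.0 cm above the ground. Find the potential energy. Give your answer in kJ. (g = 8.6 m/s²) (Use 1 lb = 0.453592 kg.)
Convert to SI: m = 6.99892 kg, h = 3.0 m
PE = mgh = (6.99892)(8.6)(3.0) = 180.572 J = 0.1806 kJ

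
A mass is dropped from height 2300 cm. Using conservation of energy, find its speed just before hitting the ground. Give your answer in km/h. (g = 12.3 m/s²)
Convert to SI: h = 23.0 m
mgh = ½mv² ⇒ v = √(2gh) = √(2·12.3·23.0) = 23.7866 m/s = 85.63 km/h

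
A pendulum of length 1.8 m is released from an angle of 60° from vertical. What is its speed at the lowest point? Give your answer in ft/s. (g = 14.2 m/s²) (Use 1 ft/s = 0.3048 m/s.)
h = L(1 − cosθ) = 1.8(1 − cos60°) = 0.9 m
v = √(2gh) = √(2·14.2·0.9) = 5.05569 m/s = 16.59 ft/s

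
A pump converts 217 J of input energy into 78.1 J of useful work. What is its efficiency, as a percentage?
η = W_out/W_in = 78.1/217 = 35.99%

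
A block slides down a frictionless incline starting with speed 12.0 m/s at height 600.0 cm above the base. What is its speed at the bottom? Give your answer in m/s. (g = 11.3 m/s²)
Convert to SI: v₀ = 12.0 m/s, h = 6.0 m
½mv₀² + mgh = ½mv² ⇒ v = √(v₀² + 2gh) = √(12.0² + 2·11.3·6.0) = 16.72 m/s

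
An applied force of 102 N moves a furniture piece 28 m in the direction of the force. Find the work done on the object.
W = F·d = (102)(28) = 2856 J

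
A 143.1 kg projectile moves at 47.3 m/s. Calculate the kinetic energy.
KE = ½mv² = ½(143.1)(47.3)² = 160100 J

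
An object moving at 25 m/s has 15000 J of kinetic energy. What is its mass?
m = 2·KE/v² = 2·15000/(25)² = 48.0 kg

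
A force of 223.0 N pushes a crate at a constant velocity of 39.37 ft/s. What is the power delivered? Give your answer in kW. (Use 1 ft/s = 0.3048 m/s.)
Convert to SI: F = 223.0 N, v = 12.0 m/s
P = Fv = (223.0)(12.0) = 2675.99 W = 2.676 kW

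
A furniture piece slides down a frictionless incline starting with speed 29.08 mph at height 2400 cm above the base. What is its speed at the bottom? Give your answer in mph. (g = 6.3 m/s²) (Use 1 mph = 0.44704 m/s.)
Convert to SI: v₀ = 12.9999 m/s, h = 24.0 m
½mv₀² + mgh = ½mv² ⇒ v = √(v₀² + 2gh) = √(12.9999² + 2·6.3·24.0) = 21.7117 m/s = 48.57 mph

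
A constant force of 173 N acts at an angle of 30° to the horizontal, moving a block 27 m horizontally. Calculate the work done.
W = F·d·cosθ = (173)(27)cos(30°) = 4045 J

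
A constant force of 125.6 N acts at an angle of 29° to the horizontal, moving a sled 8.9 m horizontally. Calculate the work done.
W = F·d·cosθ = (125.6)(8.9)cos(29°) = 977.7 J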